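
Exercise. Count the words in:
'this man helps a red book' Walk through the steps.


Split into words: this | man | helps | a | red | book = 6 words.

6


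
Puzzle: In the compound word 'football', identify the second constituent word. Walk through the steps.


Split 'football' into 'foot' + 'ball'. The second part is 'ball'.

ball


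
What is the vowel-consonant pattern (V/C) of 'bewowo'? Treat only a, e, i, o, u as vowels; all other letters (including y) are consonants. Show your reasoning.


Letter mapping: b = C, e = V, w = C, o = V, w = C, o = V.

CVCVCV


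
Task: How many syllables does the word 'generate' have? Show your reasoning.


Break 'generate' into syllables: gen-er-ate -> gen | er | ate = 3 syllables

3 syllables


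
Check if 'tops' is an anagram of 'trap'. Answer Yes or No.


Sorted letters of 'tops': 'opst'
Sorted letters of 'trap': 'aprt'
They do not match.

No


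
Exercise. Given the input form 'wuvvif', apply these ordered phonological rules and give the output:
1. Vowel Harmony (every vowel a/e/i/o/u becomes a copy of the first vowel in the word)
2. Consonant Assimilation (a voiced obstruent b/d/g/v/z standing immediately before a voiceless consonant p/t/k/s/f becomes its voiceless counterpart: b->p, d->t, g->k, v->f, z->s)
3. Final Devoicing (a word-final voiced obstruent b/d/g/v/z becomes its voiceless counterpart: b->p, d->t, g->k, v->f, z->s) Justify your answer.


Starting form: 'wuvvif'
Rule 1: Vowel Harmony: all vowels become 'u' (matching first vowel). 'wuvvif' -> 'wuvvuf'
Rule 2: Consonant Assimilation: no voiced obstruent (b/d/g/v/z) stands immediately before a voiceless consonant (p/t/k/s/f). No change.
Rule 3: Final Devoicing: final consonant 'f' is not one of the voiced obstruents b/d/g/v/z. No change.
Final form: 'wuvvuf'

wuvvuf


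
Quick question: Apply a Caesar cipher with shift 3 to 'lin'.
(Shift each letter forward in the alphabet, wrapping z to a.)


Shift each letter by 3: l -> o, i -> l, n -> q. Result: 'olq'.

olq


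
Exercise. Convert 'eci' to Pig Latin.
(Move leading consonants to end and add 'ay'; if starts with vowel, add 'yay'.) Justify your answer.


'eci' starts with a vowel, so add 'yay': 'eciyay'.

eciyay


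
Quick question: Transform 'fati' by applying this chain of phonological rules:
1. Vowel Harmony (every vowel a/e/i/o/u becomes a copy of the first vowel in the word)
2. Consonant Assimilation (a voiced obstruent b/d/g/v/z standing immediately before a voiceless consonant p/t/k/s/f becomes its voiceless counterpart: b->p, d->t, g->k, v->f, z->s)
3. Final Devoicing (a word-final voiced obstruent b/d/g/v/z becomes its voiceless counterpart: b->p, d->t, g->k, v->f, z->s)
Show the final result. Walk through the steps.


Starting form: 'fati'
Rule 1: Vowel Harmony: all vowels become 'a' (matching first vowel). 'fati' -> 'fata'
Rule 2: Consonant Assimilation: no voiced obstruent (b/d/g/v/z) stands immediately before a voiceless consonant (p/t/k/s/f). No change.
Rule 3: Final Devoicing: the word ends in the vowel 'a', not a consonant. No change.
Final form: 'fata'

fata


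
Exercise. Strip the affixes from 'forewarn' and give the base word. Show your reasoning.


Remove prefix 'fore' from 'forewarn' to get root 'warn'.

warn


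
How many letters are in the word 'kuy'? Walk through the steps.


Spell out 'kuy' and number each letter: k(1), u(2), y(3). Total: 3 letters.

3


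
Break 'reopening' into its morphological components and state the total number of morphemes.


Step 1: Identify prefix: 're' (meaning: again)
Step 2: Identify root: 'open'
Step 3: Identify suffix(es): 'ing'
Decomposition: re- (prefix: again) + open (root) + -ing (suffix: ongoing action)
Total morphemes: 3

3 morphemes (re- (prefix: again) + open (root) + -ing (suffix: ongoing action))


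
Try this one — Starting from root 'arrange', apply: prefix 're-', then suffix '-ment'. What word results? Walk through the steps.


Step 1: Add prefix 're-' to 'arrange' = 'rearrange'
Step 2: Add suffix '-ment' to 'rearrange' = 'rearrangement'

rearrangement


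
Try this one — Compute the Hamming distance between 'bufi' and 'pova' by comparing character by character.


Alignment:
Position 1: 'b' vs 'p' = DIFFER
Position 2: 'u' vs 'o' = DIFFER
Position 3: 'f' vs 'v' = DIFFER
Position 4: 'i' vs 'a' = DIFFER
Total differences: 4

4


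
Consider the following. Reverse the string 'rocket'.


Reverse 'rocket' character by character: 'tekcor'.

tekcor


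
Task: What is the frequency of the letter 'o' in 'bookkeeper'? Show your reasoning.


Letter 'o' in 'bookkeeper': found at position(s) 2, 3 = 2 occurrence(s).

2


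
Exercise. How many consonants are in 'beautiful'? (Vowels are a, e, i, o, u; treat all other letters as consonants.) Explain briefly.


Consonants in 'beautiful': b, t, f, l = 4 consonants.

4


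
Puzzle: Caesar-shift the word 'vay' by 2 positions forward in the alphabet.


Shift each letter by 2: v -> x, a -> c, y -> a. Result: 'xca'.

xca


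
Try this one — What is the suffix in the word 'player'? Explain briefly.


The word 'player' = 'play' (root) + '-er' (suffix). The suffix is '-er'.

er


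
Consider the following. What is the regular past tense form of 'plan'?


Apply rule: Double final consonant and add -ed. 'plan' becomes 'planned'.

planned


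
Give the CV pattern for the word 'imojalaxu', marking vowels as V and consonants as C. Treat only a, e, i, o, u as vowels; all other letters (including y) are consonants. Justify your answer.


Letter mapping: i = V, m = C, o = V, j = C, a = V, l = C, a = V, x = C, u = V.

VCVCVCVCV


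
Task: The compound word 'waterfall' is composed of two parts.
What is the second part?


Split 'waterfall' into 'water' + 'fall'. The second part is 'fall'.

fall


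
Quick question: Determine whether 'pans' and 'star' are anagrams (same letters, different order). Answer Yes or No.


Sorted letters of 'pans': 'anps'
Sorted letters of 'star': 'arst'
They do not match.

No


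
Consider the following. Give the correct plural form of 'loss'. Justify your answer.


Apply rule: Add -es (sibilant/fricative ending). 'loss' becomes 'losses'.

losses


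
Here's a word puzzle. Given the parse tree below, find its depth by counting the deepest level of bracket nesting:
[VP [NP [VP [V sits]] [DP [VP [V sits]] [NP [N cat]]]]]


Count bracket nesting levels:
'[' at pos 0: depth = 1
'[' at pos 4: depth = 2
'[' at pos 8: depth = 3
'[' at pos 12: depth = 4
'[' at pos 22: depth = 3
'[' at pos 26: depth = 4
'[' at pos 30: depth = 5
'[' at pos 40: depth = 4
'[' at pos 44: depth = 5
Maximum depth reached: 5

5


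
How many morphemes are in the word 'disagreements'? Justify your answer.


Decomposition: dis- (prefix) + agree (root) + -ment (suffix) + -s (plural) = 4 morpheme(s)

4 morphemes


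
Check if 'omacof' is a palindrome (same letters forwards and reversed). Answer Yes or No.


Forward: 'omacof'
Reversed: 'focamo'
They differ.

No


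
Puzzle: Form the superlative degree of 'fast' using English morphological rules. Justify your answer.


Apply superlative formation (add -est): 'fast' -> 'fastest'.

fastest


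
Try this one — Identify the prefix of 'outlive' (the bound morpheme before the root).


The word 'outlive' = 'out' (prefix) + 'live' (root). The prefix is 'out'.

out


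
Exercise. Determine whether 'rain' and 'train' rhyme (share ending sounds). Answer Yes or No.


Rime (stressed vowel + following sounds) of 'rain': -ain = /eɪn/
Rime of 'train': -ain = /eɪn/
/eɪn/ and /eɪn/ are the same ending sound, so the words rhyme.

Yes


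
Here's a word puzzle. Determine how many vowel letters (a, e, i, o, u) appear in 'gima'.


Vowels in 'gima': i, a = 2 vowels.

2


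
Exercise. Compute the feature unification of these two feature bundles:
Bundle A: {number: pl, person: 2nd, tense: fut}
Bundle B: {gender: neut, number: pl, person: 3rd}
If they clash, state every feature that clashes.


Compare features:
gender: A=_ vs B=neut -> unified: neut
number: A=pl vs B=pl -> unified: pl
person: A=2nd vs B=3rd -> CLASH
tense: A=fut vs B=_ -> unified: fut
Clash detected on feature 'person' (2nd vs 3rd); unification fails.

CLASH on 'person' (2nd vs 3rd)


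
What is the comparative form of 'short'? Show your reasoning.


Apply comparative formation (add -er): 'short' -> 'shorter'.

shorter


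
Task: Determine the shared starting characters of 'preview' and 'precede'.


Compare from the start: 3 characters match: 'pre'. Mismatch at position 4: 'v' vs 'c'.

pre


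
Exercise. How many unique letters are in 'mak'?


Unique letters in 'mak': {a, k, m} = 3 distinct letters.

3


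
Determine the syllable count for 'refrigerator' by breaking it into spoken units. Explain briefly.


Break 'refrigerator' into syllables: re-frig-er-a-tor -> re | frig | er | a | tor = 5 syllables

5 syllables


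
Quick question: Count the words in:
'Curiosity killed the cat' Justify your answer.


Split into words: Curiosity | killed | the | cat = 4 words.

4


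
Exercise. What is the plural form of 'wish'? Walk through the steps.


Apply rule: Add -es (sibilant/fricative ending). 'wish' becomes 'wishes'.

wishes


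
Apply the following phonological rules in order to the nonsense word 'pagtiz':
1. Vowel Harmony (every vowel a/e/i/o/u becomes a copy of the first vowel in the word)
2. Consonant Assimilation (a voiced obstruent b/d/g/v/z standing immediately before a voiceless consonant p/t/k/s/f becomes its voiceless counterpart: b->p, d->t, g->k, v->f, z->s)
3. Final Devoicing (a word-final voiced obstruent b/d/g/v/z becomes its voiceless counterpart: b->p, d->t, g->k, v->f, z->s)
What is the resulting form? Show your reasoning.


Starting form: 'pagtiz'
Rule 1: Vowel Harmony: all vowels become 'a' (matching first vowel). 'pagtiz' -> 'pagtaz'
Rule 2: Consonant Assimilation: voiced obstruent before voiceless consonant becomes voiceless ('gt' -> 'kt'). 'pagtaz' -> 'paktaz'
Rule 3: Final Devoicing: word-final voiced obstruent 'z' becomes voiceless 's'. 'paktaz' -> 'paktas'
Final form: 'paktas'

paktas


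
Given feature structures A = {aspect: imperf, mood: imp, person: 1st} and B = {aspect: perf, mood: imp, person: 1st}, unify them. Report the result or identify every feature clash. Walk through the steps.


Compare features:
aspect: A=imperf vs B=perf -> CLASH
mood: A=imp vs B=imp -> unified: imp
person: A=1st vs B=1st -> unified: 1st
Clash detected on feature 'aspect' (imperf vs perf); unification fails.

CLASH on 'aspect' (imperf vs perf)


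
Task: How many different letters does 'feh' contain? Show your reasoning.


Unique letters in 'feh': {e, f, h} = 3 distinct letters.

3


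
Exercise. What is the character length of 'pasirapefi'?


Spell out 'pasirapefi' and number each letter: p(1), a(2), s(3), i(4), r(5), a(6), p(7), e(8), f(9), i(10). Total: 10 letters.

10


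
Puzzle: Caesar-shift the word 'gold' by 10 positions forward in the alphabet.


Shift each letter by 10: g -> q, o -> y, l -> v, d -> n. Result: 'qyvn'.

qyvn


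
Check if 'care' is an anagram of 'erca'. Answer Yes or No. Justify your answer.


Sorted letters of 'care': 'acer'
Sorted letters of 'erca': 'acer'
They match.

Yes


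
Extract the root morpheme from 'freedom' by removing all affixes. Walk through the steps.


Remove suffix '-dom' from 'freedom' to get root 'free'.

free


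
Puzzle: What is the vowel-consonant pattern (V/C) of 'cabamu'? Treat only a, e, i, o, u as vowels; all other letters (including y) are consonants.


Letter mapping: c = C, a = V, b = C, a = V, m = C, u = V.

CVCVCV


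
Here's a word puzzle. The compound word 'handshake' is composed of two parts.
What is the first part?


Split 'handshake' into 'hand' + 'shake'. The first part is 'hand'.

hand


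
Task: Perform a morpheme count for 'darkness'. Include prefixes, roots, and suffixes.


Decomposition: dark (root) + -ness (suffix) = 2 morpheme(s)

2 morphemes


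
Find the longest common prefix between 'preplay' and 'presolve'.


Compare from the start: 3 characters match: 'pre'. Mismatch at position 4: 'p' vs 's'.

pre


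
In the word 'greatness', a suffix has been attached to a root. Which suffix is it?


The word 'greatness' = 'great' (root) + '-ness' (suffix). The suffix is '-ness'.

ness


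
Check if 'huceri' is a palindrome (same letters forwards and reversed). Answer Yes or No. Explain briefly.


Forward: 'huceri'
Reversed: 'irecuh'
They differ.

No


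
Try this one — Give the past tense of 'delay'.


Apply rule: Add -ed. 'delay' becomes 'delayed'.

delayed


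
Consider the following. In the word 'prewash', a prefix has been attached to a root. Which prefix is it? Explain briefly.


The word 'prewash' = 'pre' (prefix) + 'wash' (root). The prefix is 'pre'.

pre


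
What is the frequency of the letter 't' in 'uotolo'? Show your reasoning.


Letter 't' in 'uotolo': found at position(s) 3 = 1 occurrence(s).

1


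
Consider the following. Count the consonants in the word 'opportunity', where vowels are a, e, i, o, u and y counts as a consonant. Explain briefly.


Consonants in 'opportunity': p, p, r, t, n, t, y = 7 consonants.

7


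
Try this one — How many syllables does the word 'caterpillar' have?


Break 'caterpillar' into syllables: cat-er-pil-lar -> cat | er | pil | lar = 4 syllables

4 syllables


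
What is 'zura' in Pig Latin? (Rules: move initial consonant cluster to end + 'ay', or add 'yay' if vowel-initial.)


'zura': move consonant cluster 'z' to end and add 'ay': 'urazay'.

urazay


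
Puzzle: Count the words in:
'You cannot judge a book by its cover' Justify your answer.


Split into words: You | cannot | judge | a | book | by | its | cover = 8 words.

8


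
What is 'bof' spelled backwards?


Reverse 'bof' character by character: 'fob'.

fob


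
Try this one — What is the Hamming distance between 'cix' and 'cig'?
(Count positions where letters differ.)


Alignment:
Position 1: 'c' vs 'c' = match
Position 2: 'i' vs 'i' = match
Position 3: 'x' vs 'g' = DIFFER
Total differences: 1

1


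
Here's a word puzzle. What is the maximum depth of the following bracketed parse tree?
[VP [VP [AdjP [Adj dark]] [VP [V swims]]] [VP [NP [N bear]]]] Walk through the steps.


Count bracket nesting levels:
'[' at pos 0: depth = 1
'[' at pos 4: depth = 2
'[' at pos 8: depth = 3
'[' at pos 14: depth = 4
'[' at pos 26: depth = 3
'[' at pos 30: depth = 4
'[' at pos 42: depth = 2
'[' at pos 46: depth = 3
'[' at pos 50: depth = 4
Maximum depth reached: 4

4


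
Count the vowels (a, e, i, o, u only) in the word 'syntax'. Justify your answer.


Vowels in 'syntax': a = 1 vowels.

1


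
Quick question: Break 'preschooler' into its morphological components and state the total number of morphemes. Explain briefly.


Step 1: Identify prefix: 'pre' (meaning: before)
Step 2: Identify root: 'school'
Step 3: Identify suffix(es): 'er'
Decomposition: pre- (prefix: before) + school (root) + -er (suffix: one who)
Total morphemes: 3

3 morphemes (pre- (prefix: before) + school (root) + -er (suffix: one who))


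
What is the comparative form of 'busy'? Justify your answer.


Apply comparative formation (consonant + y: change y to i, add -er): 'busy' -> 'busier'.

busier


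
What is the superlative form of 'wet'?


Apply superlative formation (double final consonant, add -est): 'wet' -> 'wettest'.

wettest


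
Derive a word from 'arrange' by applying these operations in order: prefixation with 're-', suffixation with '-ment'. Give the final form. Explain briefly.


Step 1: Add prefix 're-' to 'arrange' = 'rearrange'
Step 2: Add suffix '-ment' to 'rearrange' = 'rearrangement'

rearrangement


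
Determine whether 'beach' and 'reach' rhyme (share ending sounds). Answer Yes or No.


Rime (stressed vowel + following sounds) of 'beach': -each = /iːtʃ/
Rime of 'reach': -each = /iːtʃ/
/iːtʃ/ and /iːtʃ/ are the same ending sound, so the words rhyme.

Yes


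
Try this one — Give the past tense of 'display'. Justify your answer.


Apply rule: Add -ed. 'display' becomes 'displayed'.

displayed


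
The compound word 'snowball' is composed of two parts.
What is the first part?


Split 'snowball' into 'snow' + 'ball'. The first part is 'snow'.

snow


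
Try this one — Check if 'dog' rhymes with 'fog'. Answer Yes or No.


Rime (stressed vowel + following sounds) of 'dog': -og = /ɒg/
Rime of 'fog': -og = /ɒg/
/ɒg/ and /ɒg/ are the same ending sound, so the words rhyme.

Yes


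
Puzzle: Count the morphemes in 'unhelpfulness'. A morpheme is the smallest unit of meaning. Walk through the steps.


Decomposition: un- (prefix) + help (root) + -ful (suffix) + -ness (suffix) = 4 morpheme(s)

4 morphemes


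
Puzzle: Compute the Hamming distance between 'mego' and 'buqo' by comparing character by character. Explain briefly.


Alignment:
Position 1: 'm' vs 'b' = DIFFER
Position 2: 'e' vs 'u' = DIFFER
Position 3: 'g' vs 'q' = DIFFER
Position 4: 'o' vs 'o' = match
Total differences: 3

3


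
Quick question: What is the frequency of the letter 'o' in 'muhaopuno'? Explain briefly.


Letter 'o' in 'muhaopuno': found at position(s) 5, 9 = 2 occurrence(s).

2


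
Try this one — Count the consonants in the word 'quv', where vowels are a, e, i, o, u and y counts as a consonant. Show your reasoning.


Consonants in 'quv': q, v = 2 consonants.

2


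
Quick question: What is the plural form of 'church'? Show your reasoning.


Apply rule: Add -es (sibilant/fricative ending). 'church' becomes 'churches'.

churches


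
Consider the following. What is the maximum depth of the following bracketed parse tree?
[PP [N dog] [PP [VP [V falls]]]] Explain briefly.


Count bracket nesting levels:
'[' at pos 0: depth = 1
'[' at pos 4: depth = 2
'[' at pos 12: depth = 2
'[' at pos 16: depth = 3
'[' at pos 20: depth = 4
Maximum depth reached: 4

4


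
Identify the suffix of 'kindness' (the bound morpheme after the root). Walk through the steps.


The word 'kindness' = 'kind' (root) + '-ness' (suffix). The suffix is '-ness'.

ness


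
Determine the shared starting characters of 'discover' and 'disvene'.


Compare from the start: 3 characters match: 'dis'. Mismatch at position 4: 'c' vs 'v'.

dis


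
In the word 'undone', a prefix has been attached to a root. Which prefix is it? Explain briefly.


The word 'undone' = 'un' (prefix) + 'done' (root). The prefix is 'un'.

un


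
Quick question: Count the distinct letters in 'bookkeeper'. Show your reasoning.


Unique letters in 'bookkeeper': {b, e, k, o, p, r} = 6 distinct letters.

6


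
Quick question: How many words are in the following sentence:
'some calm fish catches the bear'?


Split into words: some | calm | fish | catches | the | bear = 6 words.

6


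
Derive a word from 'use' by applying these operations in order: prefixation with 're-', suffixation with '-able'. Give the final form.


Step 1: Add prefix 're-' to 'use' = 'reuse'
Step 2: Add suffix '-able' to 'reuse' = 'reusable'

reusable


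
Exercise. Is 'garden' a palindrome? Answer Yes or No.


Forward: 'garden'
Reversed: 'nedrag'
They differ.

No


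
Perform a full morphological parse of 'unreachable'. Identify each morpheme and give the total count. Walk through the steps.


Step 1: Identify prefix: 'un' (meaning: not/reverse)
Step 2: Identify root: 'reach'
Step 3: Identify suffix(es): 'able'
Decomposition: un- (prefix: not/reverse) + reach (root) + -able (suffix: capable of)
Total morphemes: 3

3 morphemes (un- (prefix: not/reverse) + reach (root) + -able (suffix: capable of))


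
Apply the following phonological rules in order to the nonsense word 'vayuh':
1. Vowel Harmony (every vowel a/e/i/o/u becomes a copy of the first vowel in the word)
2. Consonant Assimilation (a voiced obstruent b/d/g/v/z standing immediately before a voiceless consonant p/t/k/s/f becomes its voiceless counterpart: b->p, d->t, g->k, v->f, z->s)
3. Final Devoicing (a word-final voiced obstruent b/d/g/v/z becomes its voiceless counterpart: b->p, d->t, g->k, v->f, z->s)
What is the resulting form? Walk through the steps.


Starting form: 'vayuh'
Rule 1: Vowel Harmony: all vowels become 'a' (matching first vowel). 'vayuh' -> 'vayah'
Rule 2: Consonant Assimilation: no voiced obstruent (b/d/g/v/z) stands immediately before a voiceless consonant (p/t/k/s/f). No change.
Rule 3: Final Devoicing: final consonant 'h' is not one of the voiced obstruents b/d/g/v/z. No change.
Final form: 'vayah'

vayah


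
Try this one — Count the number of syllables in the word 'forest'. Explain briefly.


Break 'forest' into syllables: for-est -> for | est = 2 syllables

2 syllables


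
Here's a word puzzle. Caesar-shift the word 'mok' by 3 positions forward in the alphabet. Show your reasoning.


Shift each letter by 3: m -> p, o -> r, k -> n. Result: 'prn'.

prn


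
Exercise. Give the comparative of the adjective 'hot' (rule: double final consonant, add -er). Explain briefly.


Apply comparative formation (double final consonant, add -er): 'hot' -> 'hotter'.

hotter


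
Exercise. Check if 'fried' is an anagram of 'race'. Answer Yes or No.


Sorted letters of 'fried': 'defir'
Sorted letters of 'race': 'acer'
They do not match.

No


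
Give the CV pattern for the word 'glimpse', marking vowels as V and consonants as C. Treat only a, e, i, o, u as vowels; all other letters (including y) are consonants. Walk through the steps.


Letter mapping: g = C, l = C, i = V, m = C, p = C, s = C, e = V.

CCVCCCV


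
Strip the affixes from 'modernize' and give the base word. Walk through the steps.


Remove suffix '-ize' from 'modernize' to get root 'modern'.

modern


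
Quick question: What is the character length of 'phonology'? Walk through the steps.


Spell out 'phonology' and number each letter: p(1), h(2), o(3), n(4), o(5), l(6), o(7), g(8), y(9). Total: 9 letters.

9


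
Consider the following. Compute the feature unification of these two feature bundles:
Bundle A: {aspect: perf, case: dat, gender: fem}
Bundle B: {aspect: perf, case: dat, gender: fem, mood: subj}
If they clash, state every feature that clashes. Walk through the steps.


Compare features:
aspect: A=perf vs B=perf -> unified: perf
case: A=dat vs B=dat -> unified: dat
gender: A=fem vs B=fem -> unified: fem
mood: A=_ vs B=subj -> unified: subj
No clashes found.

Unified: {aspect: perf, case: dat, gender: fem, mood: subj}


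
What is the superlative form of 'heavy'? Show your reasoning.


Apply superlative formation (consonant + y: change y to i, add -est): 'heavy' -> 'heaviest'.

heaviest


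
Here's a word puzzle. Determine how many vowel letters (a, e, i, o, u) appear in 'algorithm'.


Vowels in 'algorithm': a, o, i = 3 vowels.

3


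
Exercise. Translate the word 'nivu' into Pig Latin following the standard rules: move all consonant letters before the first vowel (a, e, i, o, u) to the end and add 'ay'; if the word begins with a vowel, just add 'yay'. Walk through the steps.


'nivu': move consonant cluster 'n' to end and add 'ay': 'ivunay'.

ivunay


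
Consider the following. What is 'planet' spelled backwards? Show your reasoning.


Reverse 'planet' character by character: 'tenalp'.

tenalp


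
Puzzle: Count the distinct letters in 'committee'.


Unique letters in 'committee': {c, e, i, m, o, t} = 6 distinct letters.

6


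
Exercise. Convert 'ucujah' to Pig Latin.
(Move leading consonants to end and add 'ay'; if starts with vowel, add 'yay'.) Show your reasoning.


'ucujah' starts with a vowel, so add 'yay': 'ucujahyay'.

ucujahyay


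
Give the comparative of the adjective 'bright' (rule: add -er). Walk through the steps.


Apply comparative formation (add -er): 'bright' -> 'brighter'.

brighter


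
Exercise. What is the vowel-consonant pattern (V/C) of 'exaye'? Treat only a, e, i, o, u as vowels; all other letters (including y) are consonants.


Letter mapping: e = V, x = C, a = V, y = C, e = V.

VCVCV


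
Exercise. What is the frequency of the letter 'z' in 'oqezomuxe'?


Letter 'z' in 'oqezomuxe': found at position(s) 4 = 1 occurrence(s).

1


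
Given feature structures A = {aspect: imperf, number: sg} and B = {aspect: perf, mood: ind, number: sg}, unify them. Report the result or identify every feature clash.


Compare features:
aspect: A=imperf vs B=perf -> CLASH
mood: A=_ vs B=ind -> unified: ind
number: A=sg vs B=sg -> unified: sg
Clash detected on feature 'aspect' (imperf vs perf); unification fails.

CLASH on 'aspect' (imperf vs perf)


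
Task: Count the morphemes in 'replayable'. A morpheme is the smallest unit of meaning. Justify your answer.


Decomposition: re- (prefix) + play (root) + -able (suffix) = 3 morpheme(s)

3 morphemes


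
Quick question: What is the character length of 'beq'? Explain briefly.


Spell out 'beq' and number each letter: b(1), e(2), q(3). Total: 3 letters.

3


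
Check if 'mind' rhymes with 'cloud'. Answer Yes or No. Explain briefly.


Rime (stressed vowel + following sounds) of 'mind': -ind = /aɪnd/
Rime of 'cloud': -oud = /aʊd/
/aɪnd/ and /aʊd/ are different ending sounds, so the words do not rhyme.

No


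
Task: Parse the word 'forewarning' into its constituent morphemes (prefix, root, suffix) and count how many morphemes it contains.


Step 1: Identify prefix: 'fore' (meaning: before/front)
Step 2: Identify root: 'warn'
Step 3: Identify suffix(es): 'ing'
Decomposition: fore- (prefix: before/front) + warn (root) + -ing (suffix: ongoing action)
Total morphemes: 3

3 morphemes (fore- (prefix: before/front) + warn (root) + -ing (suffix: ongoing action))


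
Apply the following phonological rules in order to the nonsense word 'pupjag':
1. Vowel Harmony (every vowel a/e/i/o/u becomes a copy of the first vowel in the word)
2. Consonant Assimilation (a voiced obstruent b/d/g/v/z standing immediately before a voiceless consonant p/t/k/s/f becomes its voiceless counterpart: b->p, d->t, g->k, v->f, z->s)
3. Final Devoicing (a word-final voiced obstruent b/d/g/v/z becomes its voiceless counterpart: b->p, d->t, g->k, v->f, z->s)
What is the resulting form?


Starting form: 'pupjag'
Rule 1: Vowel Harmony: all vowels become 'u' (matching first vowel). 'pupjag' -> 'pupjug'
Rule 2: Consonant Assimilation: no voiced obstruent (b/d/g/v/z) stands immediately before a voiceless consonant (p/t/k/s/f). No change.
Rule 3: Final Devoicing: word-final voiced obstruent 'g' becomes voiceless 'k'. 'pupjug' -> 'pupjuk'
Final form: 'pupjuk'

pupjuk


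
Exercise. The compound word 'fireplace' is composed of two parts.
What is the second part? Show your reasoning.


Split 'fireplace' into 'fire' + 'place'. The second part is 'place'.

place


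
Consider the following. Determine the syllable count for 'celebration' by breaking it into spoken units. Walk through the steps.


Break 'celebration' into syllables: cel-e-bra-tion -> cel | e | bra | tion = 4 syllables

4 syllables


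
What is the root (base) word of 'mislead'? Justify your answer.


Remove prefix 'mis' from 'mislead' to get root 'lead'.

lead


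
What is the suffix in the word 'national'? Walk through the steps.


The word 'national' = 'nation' (root) + '-al' (suffix). The suffix is '-al'.

al


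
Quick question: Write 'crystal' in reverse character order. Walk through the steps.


Reverse 'crystal' character by character: 'latsyrc'.

latsyrc


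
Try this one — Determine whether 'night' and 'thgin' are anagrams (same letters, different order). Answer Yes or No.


Sorted letters of 'night': 'ghint'
Sorted letters of 'thgin': 'ghint'
They match.

Yes


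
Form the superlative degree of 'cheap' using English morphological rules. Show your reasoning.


Apply superlative formation (add -est): 'cheap' -> 'cheapest'.

cheapest


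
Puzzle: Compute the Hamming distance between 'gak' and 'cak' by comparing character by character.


Alignment:
Position 1: 'g' vs 'c' = DIFFER
Position 2: 'a' vs 'a' = match
Position 3: 'k' vs 'k' = match
Total differences: 1

1


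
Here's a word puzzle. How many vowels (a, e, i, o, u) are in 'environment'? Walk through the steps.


Vowels in 'environment': e, i, o, e = 4 vowels.

4


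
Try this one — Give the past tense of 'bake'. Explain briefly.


Apply rule: Add -d (word ends in -e). 'bake' becomes 'baked'.

baked


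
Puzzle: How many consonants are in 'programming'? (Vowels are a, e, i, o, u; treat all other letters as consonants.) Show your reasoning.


Consonants in 'programming': p, r, g, r, m, m, n, g = 8 consonants.

8


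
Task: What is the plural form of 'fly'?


Apply rule: Change -y to -ies (consonant + y). 'fly' becomes 'flies'.

flies


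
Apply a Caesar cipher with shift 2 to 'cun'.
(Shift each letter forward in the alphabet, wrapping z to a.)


Shift each letter by 2: c -> e, u -> w, n -> p. Result: 'ewp'.

ewp


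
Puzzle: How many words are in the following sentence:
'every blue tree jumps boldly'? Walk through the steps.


Split into words: every | blue | tree | jumps | boldly = 5 words.

5


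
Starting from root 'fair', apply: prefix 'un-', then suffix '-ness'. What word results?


Step 1: Add prefix 'un-' to 'fair' = 'unfair'
Step 2: Add suffix '-ness' to 'unfair' = 'unfairness'

unfairness


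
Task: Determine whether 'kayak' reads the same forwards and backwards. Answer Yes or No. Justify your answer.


Forward: 'kayak'
Reversed: 'kayak'
They are identical.

Yes


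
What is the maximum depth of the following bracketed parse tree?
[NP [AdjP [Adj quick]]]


Count bracket nesting levels:
'[' at pos 0: depth = 1
'[' at pos 4: depth = 2
'[' at pos 10: depth = 3
Maximum depth reached: 3

3


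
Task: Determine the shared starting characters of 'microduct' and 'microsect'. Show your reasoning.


Compare from the start: 5 characters match: 'micro'. Mismatch at position 6: 'd' vs 's'.

micro


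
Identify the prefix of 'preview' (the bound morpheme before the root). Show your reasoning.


The word 'preview' = 'pre' (prefix) + 'view' (root). The prefix is 'pre'.

pre


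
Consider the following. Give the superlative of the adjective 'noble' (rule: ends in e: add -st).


Apply superlative formation (ends in e: add -st): 'noble' -> 'noblest'.

noblest


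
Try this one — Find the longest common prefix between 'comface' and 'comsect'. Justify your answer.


Compare from the start: 3 characters match: 'com'. Mismatch at position 4: 'f' vs 's'.

com


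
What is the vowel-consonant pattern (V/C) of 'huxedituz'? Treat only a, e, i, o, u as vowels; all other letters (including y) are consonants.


Letter mapping: h = C, u = V, x = C, e = V, d = C, i = V, t = C, u = V, z = C.

CVCVCVCVC


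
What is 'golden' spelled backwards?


Reverse 'golden' character by character: 'nedlog'.

nedlog


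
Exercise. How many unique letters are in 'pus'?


Unique letters in 'pus': {p, s, u} = 3 distinct letters.

3


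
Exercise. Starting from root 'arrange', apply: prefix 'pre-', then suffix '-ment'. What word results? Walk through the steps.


Step 1: Add prefix 'pre-' to 'arrange' = 'prearrange'
Step 2: Add suffix '-ment' to 'prearrange' = 'prearrangement'

prearrangement


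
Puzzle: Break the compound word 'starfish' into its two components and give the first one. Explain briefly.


Split 'starfish' into 'star' + 'fish'. The first part is 'star'.

star


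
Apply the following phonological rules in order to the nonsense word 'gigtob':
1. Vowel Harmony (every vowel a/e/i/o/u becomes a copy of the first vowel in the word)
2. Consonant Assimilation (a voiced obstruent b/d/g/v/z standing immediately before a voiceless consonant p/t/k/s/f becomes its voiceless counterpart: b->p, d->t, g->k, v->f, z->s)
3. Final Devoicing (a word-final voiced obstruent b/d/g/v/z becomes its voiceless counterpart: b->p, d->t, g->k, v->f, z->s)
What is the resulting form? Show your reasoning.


Starting form: 'gigtob'
Rule 1: Vowel Harmony: all vowels become 'i' (matching first vowel). 'gigtob' -> 'gigtib'
Rule 2: Consonant Assimilation: voiced obstruent before voiceless consonant becomes voiceless ('gt' -> 'kt'). 'gigtib' -> 'giktib'
Rule 3: Final Devoicing: word-final voiced obstruent 'b' becomes voiceless 'p'. 'giktib' -> 'giktip'
Final form: 'giktip'

giktip


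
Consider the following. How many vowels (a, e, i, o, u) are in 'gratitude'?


Vowels in 'gratitude': a, i, u, e = 4 vowels.

4


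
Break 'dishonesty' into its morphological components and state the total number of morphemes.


Step 1: Identify prefix: 'dis' (meaning: not/apart)
Step 2: Identify root: 'honest'
Step 3: Identify suffix(es): 'y'
Decomposition: dis- (prefix: not/apart) + honest (root) + -y (suffix: quality)
Total morphemes: 3

3 morphemes (dis- (prefix: not/apart) + honest (root) + -y (suffix: quality))


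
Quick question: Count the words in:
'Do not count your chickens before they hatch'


Split into words: Do | not | count | your | chickens | before | they | hatch = 8 words.

8


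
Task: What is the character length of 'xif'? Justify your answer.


Spell out 'xif' and number each letter: x(1), i(2), f(3). Total: 3 letters.

3


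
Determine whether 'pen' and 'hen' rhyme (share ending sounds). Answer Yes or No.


Rime (stressed vowel + following sounds) of 'pen': -en = /ɛn/
Rime of 'hen': -en = /ɛn/
/ɛn/ and /ɛn/ are the same ending sound, so the words rhyme.

Yes


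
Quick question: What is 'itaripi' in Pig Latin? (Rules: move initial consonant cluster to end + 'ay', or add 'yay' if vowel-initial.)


'itaripi' starts with a vowel, so add 'yay': 'itaripiyay'.

itaripiyay


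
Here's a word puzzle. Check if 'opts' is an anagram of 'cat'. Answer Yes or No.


Sorted letters of 'opts': 'opst'
Sorted letters of 'cat': 'act'
They do not match.

No


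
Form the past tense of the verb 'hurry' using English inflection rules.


Apply rule: Change -y to -ied. 'hurry' becomes 'hurried'.

hurried


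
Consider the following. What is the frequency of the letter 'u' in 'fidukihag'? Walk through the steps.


Letter 'u' in 'fidukihag': found at position(s) 4 = 1 occurrence(s).

1


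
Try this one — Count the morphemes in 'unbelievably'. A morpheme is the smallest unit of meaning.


Decomposition: un- (prefix) + believe (root) + -able (suffix) + -ly (suffix) = 4 morpheme(s)

4 morphemes


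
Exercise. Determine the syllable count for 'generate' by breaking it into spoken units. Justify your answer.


Break 'generate' into syllables: gen-er-ate -> gen | er | ate = 3 syllables

3 syllables


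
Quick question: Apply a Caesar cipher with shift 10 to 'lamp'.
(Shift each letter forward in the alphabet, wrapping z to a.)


Shift each letter by 10: l -> v, a -> k, m -> w, p -> z. Result: 'vkwz'.

vkwz


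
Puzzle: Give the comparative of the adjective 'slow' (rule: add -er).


Apply comparative formation (add -er): 'slow' -> 'slower'.

slower


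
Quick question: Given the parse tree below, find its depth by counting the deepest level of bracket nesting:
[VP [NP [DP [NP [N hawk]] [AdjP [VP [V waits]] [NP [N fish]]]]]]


Count bracket nesting levels:
'[' at pos 0: depth = 1
'[' at pos 4: depth = 2
'[' at pos 8: depth = 3
'[' at pos 12: depth = 4
'[' at pos 16: depth = 5
'[' at pos 26: depth = 4
'[' at pos 32: depth = 5
'[' at pos 36: depth = 6
'[' at pos 47: depth = 5
'[' at pos 51: depth = 6
Maximum depth reached: 6

6


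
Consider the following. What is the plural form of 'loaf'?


Apply rule: Change -f to -ves. 'loaf' becomes 'loaves'.

loaves


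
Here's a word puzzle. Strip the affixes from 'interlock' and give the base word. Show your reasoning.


Remove prefix 'inter' from 'interlock' to get root 'lock'.

lock


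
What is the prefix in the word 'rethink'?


The word 'rethink' = 're' (prefix) + 'think' (root). The prefix is 're'.

re


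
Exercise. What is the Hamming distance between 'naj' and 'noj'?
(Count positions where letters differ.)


Alignment:
Position 1: 'n' vs 'n' = match
Position 2: 'a' vs 'o' = DIFFER
Position 3: 'j' vs 'j' = match
Total differences: 1

1


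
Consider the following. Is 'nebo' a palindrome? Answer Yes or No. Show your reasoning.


Forward: 'nebo'
Reversed: 'oben'
They differ.

No


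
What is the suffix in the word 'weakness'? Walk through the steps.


The word 'weakness' = 'weak' (root) + '-ness' (suffix). The suffix is '-ness'.

ness


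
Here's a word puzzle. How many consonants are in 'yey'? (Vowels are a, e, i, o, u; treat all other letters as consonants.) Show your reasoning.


Consonants in 'yey': y, y = 2 consonants.

2


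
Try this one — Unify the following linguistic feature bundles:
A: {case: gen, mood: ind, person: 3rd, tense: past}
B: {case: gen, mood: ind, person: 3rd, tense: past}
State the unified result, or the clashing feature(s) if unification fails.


Compare features:
case: A=gen vs B=gen -> unified: gen
mood: A=ind vs B=ind -> unified: ind
person: A=3rd vs B=3rd -> unified: 3rd
tense: A=past vs B=past -> unified: past
No clashes found.

Unified: {case: gen, mood: ind, person: 3rd, tense: past}


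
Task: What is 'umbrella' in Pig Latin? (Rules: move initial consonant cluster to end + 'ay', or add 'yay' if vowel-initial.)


'umbrella' starts with a vowel, so add 'yay': 'umbrellayay'.

umbrellayay


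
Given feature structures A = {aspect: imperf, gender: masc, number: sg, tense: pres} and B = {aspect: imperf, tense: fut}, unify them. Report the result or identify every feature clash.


Compare features:
aspect: A=imperf vs B=imperf -> unified: imperf
gender: A=masc vs B=_ -> unified: masc
number: A=sg vs B=_ -> unified: sg
tense: A=pres vs B=fut -> CLASH
Clash detected on feature 'tense' (pres vs fut); unification fails.

CLASH on 'tense' (pres vs fut)


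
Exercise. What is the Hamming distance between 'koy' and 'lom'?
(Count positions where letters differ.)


Alignment:
Position 1: 'k' vs 'l' = DIFFER
Position 2: 'o' vs 'o' = match
Position 3: 'y' vs 'm' = DIFFER
Total differences: 2

2


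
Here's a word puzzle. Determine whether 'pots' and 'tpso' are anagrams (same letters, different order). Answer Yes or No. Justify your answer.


Sorted letters of 'pots': 'opst'
Sorted letters of 'tpso': 'opst'
They match.

Yes


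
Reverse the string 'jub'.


Reverse 'jub' character by character: 'buj'.

buj


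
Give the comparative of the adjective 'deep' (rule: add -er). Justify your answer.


Apply comparative formation (add -er): 'deep' -> 'deeper'.

deeper


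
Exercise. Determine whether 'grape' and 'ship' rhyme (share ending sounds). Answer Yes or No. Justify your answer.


Rime (stressed vowel + following sounds) of 'grape': -ape = /eɪp/
Rime of 'ship': -ip = /ɪp/
/eɪp/ and /ɪp/ are different ending sounds, so the words do not rhyme.

No


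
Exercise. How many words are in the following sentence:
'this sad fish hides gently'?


Split into words: this | sad | fish | hides | gently = 5 words.

5


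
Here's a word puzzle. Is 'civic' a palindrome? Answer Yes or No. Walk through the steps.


Forward: 'civic'
Reversed: 'civic'
They are identical.

Yes


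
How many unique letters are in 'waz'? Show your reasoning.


Unique letters in 'waz': {a, w, z} = 3 distinct letters.

3
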